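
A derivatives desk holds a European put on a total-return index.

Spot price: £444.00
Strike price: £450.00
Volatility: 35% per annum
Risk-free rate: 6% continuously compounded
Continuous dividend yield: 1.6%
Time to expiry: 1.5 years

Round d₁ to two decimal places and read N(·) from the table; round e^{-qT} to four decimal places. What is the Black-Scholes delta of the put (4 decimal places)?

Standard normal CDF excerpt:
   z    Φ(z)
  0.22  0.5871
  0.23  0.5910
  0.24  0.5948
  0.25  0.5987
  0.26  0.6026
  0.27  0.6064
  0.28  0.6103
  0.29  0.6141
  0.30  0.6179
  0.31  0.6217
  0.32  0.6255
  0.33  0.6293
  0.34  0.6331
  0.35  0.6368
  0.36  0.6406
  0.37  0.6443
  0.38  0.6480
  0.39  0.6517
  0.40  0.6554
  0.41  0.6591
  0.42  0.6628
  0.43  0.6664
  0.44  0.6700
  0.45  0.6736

T = 1.5;  σ√T = 0.4287
ln(S/K) + (r − q + σ²/2)T = ln(444/450) + (0.06 − 0.016 + 0.35²/2)·1.5 = -0.0134 + 0.1579 = 0.1445
d₁ = 0.1445 / 0.4287 = 0.3370 ≈ 0.34
N(d₁) = N(0.34) = 0.6331
Δ_put = exp(−qT)·(N(d₁) − 1) = 0.9763·(0.6331 − 1) = -0.3582

-0.3582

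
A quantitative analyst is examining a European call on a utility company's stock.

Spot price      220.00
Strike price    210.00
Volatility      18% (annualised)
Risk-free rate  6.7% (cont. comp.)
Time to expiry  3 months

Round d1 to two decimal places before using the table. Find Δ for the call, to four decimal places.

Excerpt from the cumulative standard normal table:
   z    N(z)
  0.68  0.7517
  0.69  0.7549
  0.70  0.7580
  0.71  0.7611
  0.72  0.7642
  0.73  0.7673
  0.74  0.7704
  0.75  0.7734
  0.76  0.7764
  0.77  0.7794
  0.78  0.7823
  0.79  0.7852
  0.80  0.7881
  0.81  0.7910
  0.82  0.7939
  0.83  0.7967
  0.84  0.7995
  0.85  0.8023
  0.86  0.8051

σ√T = 0.18·√0.25 = 0.0900
d₁ = [ln(220/210) + (0.067 + 0.18²/2)·0.25] / 0.0900 = [0.0465 + 0.0208] / 0.0900 = 0.7480 which rounds to 0.75
N(d₁) = N(0.75) = 0.7734
Δ_call = N(d₁) = 0.7734

0.7734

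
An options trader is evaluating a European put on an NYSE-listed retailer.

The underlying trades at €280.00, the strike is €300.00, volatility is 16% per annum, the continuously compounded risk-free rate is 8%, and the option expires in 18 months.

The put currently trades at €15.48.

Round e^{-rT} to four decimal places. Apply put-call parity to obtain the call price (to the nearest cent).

€29.41

e^(−rT) = e^(−0.08·1.5) = 0.8869
Put-call parity: C − P = S − K·e^(−rT) = 280 − 300·0.8869 = 280 − 266.0700 = 13.9300
C = P + (C − P) = 15.48 + (13.9300) = 29.4100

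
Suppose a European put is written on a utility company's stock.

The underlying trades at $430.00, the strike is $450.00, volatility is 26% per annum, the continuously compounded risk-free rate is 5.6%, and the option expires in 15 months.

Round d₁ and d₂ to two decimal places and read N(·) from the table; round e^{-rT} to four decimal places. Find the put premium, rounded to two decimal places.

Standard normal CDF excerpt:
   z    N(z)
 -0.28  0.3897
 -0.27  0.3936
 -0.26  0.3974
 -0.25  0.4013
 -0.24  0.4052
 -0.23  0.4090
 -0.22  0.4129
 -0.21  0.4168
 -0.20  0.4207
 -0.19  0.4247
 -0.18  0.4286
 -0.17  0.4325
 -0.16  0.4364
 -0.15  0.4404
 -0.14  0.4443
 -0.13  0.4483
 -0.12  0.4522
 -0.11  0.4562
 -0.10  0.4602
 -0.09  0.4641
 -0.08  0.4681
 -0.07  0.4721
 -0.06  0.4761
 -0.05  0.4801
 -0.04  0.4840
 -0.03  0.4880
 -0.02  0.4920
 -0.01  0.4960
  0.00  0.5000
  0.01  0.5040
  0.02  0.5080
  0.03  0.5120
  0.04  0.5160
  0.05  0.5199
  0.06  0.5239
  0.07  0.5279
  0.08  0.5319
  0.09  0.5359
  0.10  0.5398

$43.95

σ√T = 0.26 × 1.1180 = 0.2907
d₁ = [ln(430/450) + (0.056 + 0.26²/2)·1.25] / 0.2907 = [-0.0455 + 0.1123] / 0.2907 = 0.2298 which rounds to 0.23
d₂ = d₁ − σ√T = 0.2298 − 0.2907 = -0.0609 which rounds to -0.06
exp(−rT) = exp(−0.056·1.25) = 0.9324
N(−d₂) = N(0.06) = 0.5239;  N(−d₁) = N(-0.23) = 0.4090
P = 450·0.9324·0.5239 − 430·0.4090 = 219.8180 − 175.8700 = 43.9480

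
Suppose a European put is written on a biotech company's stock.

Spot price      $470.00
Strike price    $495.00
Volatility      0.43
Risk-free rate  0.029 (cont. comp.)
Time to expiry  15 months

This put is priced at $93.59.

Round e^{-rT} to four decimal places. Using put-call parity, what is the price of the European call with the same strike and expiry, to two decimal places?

$86.21

e^(−rT) = e^(−0.029·1.25) = 0.9644
Put-call parity: C − P = S − K·e^(−rT) = 470 − 495·0.9644 = 470 − 477.3780 = -7.3780
C = P + (C − P) = 93.59 + (-7.3780) = 86.2120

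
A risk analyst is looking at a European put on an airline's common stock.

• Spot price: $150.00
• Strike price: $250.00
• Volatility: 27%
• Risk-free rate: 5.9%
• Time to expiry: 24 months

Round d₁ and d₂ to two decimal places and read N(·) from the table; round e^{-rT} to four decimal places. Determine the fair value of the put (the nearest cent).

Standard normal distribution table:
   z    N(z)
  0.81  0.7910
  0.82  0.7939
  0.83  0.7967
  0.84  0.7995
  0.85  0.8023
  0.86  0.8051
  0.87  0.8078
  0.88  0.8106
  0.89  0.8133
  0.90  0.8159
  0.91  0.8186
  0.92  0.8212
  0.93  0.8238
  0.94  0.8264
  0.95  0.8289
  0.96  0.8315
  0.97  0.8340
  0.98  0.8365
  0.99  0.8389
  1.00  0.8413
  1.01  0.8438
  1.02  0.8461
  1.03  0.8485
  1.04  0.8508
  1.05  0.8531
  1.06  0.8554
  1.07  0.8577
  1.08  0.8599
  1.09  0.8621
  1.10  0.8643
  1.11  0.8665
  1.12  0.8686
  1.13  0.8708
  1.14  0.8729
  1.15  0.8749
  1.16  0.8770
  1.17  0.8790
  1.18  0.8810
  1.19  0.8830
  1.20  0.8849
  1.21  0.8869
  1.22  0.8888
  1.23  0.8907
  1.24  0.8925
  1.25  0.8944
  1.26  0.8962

σ√T = 0.27 × 1.4142 = 0.3818
d₁ = [ln(150/250) + (0.059 + 0.27²/2)·2] / 0.3818 = [-0.5108 + 0.1909] / 0.3818 = -0.8379 ≈ -0.84
d₂ = d₁ − σ√T = -0.8379 − 0.3818 = -1.2197 ≈ -1.22
exp(−rT) = exp(−0.059·2) = 0.8887
N(−d₂) = N(1.22) = 0.8888;  N(−d₁) = N(0.84) = 0.7995
P = 250·0.8887·0.8888 − 150·0.7995 = 197.4691 − 119.9250 = 77.5441

$77.54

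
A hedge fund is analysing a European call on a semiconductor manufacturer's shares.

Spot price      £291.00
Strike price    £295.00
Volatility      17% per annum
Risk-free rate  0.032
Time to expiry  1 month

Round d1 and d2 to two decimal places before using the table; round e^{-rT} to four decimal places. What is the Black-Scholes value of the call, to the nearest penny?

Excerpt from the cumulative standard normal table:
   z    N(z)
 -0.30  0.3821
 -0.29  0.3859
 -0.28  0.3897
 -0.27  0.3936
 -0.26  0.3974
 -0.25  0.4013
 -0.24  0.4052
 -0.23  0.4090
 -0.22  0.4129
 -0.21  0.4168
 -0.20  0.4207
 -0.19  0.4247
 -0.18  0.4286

σ√T = 0.17·√0.08333 = 0.0491
d₁ = [ln(291/295) + (0.032 + 0.17²/2)·0.08333] / 0.0491 = [-0.0137 + 0.0039] / 0.0491 = -0.1993 ≈ -0.20
d₂ = d₁ − σ√T = -0.1993 − 0.0491 = -0.2484 ≈ -0.25
e^(−rT) = e^(−0.032·0.08333) = 0.9973
C = 291·N(-0.20) − 295·0.9973·N(-0.25) = 291·0.4207 − 295·0.9973·0.4013 = 122.4237 − 118.0639 = 4.3598

£4.36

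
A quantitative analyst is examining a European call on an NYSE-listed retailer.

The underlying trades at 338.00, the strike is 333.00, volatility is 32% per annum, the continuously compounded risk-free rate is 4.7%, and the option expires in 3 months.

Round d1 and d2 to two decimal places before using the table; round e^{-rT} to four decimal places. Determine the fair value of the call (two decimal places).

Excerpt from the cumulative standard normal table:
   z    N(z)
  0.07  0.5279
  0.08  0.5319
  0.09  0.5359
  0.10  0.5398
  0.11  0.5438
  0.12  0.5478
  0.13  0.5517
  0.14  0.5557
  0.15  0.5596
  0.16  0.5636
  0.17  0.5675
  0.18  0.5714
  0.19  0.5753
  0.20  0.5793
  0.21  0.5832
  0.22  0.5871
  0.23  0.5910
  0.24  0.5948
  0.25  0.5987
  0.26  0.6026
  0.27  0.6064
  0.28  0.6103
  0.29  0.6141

σ√T = 0.32 × 0.5000 = 0.1600
d₁ = [ln(338/333) + (0.047 + 0.32²/2)·0.25] / 0.1600 = [0.0149 + 0.0246] / 0.1600 = 0.2466 ≈ 0.25
d₂ = d₁ − σ√T = 0.2466 − 0.1600 = 0.0866 ≈ 0.09
exp(−rT) = exp(−0.047·0.25) = 0.9883
C = 338·N(0.25) − 333·0.9883·N(0.09) = 338·0.5987 − 333·0.9883·0.5359 = 202.3606 − 176.3668 = 25.9938

25.99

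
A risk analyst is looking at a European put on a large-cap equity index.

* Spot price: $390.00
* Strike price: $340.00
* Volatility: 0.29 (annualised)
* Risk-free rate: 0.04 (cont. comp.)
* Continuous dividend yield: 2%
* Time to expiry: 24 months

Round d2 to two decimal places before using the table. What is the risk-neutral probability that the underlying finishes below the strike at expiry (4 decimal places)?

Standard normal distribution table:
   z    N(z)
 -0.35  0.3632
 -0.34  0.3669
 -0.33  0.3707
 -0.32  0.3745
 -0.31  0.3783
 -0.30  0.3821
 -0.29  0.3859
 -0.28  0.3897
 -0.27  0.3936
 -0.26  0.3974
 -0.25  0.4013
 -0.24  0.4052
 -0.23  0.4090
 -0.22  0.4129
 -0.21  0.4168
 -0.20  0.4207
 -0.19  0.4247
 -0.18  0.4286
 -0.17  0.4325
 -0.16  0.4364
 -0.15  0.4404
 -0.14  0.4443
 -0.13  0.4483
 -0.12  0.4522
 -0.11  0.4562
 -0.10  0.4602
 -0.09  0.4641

0.4090

T = 2;  σ√T = 0.4101
d₁ = [ln(390/340) + (0.04 − 0.02 + 0.29²/2)·2] / 0.4101 = [0.1372 + 0.1241] / 0.4101 = 0.6371 which rounds to 0.64
d₂ = d₁ − σ√T = 0.6371 − 0.4101 = 0.2270 which rounds to 0.23
Risk-neutral Pr[S_T < K] = N(−d₂) = N(-0.23) = 0.4090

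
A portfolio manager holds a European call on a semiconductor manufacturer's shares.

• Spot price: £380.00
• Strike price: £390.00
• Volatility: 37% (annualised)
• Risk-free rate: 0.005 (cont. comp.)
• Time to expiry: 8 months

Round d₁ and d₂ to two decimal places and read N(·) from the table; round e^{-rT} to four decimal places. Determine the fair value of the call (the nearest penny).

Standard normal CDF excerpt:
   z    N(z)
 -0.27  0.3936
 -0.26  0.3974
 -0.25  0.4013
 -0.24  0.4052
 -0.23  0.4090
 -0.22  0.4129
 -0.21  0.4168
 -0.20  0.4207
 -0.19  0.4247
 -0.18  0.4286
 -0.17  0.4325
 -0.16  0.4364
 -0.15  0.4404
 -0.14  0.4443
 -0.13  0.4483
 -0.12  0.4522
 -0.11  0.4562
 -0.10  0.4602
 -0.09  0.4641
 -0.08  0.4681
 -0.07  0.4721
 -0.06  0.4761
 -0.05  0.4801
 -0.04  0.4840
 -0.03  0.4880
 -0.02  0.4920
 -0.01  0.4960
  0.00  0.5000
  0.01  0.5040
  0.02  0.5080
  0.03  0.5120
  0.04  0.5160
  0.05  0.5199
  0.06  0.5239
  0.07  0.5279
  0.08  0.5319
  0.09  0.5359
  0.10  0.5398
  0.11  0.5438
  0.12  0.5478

£43.14

σ√T = 0.37 × 0.8165 = 0.3021
d₁ = [ln(380/390) + (0.005 + 0.37²/2)·0.6667] / 0.3021 = [-0.0260 + 0.0490] / 0.3021 = 0.0761 ≈ 0.08
d₂ = d₁ − σ√T = 0.0761 − 0.3021 = -0.2260 ≈ -0.23
e^(−rT) = e^(−0.005·0.6667) = 0.9967
N(d₁) = N(0.08) = 0.5319;  N(d₂) = N(-0.23) = 0.4090
C = 380·0.5319 − 390·0.9967·0.4090 = 202.1220 − 158.9836 = 43.1384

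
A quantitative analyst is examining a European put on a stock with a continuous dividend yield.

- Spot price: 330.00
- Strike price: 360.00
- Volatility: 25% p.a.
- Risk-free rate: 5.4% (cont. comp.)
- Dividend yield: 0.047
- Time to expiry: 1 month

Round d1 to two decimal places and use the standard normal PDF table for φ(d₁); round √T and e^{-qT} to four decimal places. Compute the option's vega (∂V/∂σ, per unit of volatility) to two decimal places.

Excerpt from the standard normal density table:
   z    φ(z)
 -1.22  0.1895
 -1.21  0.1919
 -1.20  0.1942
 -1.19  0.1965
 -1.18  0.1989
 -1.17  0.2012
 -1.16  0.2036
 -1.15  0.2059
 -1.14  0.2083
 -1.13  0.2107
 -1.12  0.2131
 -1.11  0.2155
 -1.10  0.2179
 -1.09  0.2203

19.32

σ√T = 0.25·√0.08333 = 0.0722
d₁ = [ln(330/360) + (0.054 − 0.047 + ½·0.25²)·0.08333] / (σ√T) = (-0.0870 + 0.0032) / 0.0722 = -1.1615 ⇒ -1.16
√T = √0.08333 = 0.2887
φ(d₁) = φ(-1.16) = 0.2036
e^(−qT) = e^(−0.047·0.08333) = 0.9961
vega = S·e^(−qT)·φ(d₁)·√T = 330·0.9961·0.2036·0.2887 = 19.3215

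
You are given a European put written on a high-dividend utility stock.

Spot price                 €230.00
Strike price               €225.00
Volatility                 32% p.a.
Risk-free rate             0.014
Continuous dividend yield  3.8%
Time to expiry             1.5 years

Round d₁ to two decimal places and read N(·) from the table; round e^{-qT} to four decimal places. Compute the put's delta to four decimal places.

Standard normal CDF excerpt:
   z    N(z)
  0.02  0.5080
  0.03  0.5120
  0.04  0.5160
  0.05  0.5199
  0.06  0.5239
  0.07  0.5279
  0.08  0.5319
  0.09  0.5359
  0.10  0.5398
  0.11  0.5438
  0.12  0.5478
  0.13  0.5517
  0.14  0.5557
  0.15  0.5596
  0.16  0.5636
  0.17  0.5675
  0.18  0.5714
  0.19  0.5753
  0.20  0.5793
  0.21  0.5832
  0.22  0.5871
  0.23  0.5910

σ√T = 0.32·√1.5 = 0.3919
d₁ = [ln(230/225) + (0.014 − 0.038 + 0.32²/2)·1.5] / 0.3919 = [0.0220 + 0.0408] / 0.3919 = 0.1602 ⇒ 0.16
N(d₁) = N(0.16) = 0.5636
Δ_put = e^(−qT)·(N(d₁) − 1) = 0.9446·(0.5636 − 1) = -0.4122

-0.4122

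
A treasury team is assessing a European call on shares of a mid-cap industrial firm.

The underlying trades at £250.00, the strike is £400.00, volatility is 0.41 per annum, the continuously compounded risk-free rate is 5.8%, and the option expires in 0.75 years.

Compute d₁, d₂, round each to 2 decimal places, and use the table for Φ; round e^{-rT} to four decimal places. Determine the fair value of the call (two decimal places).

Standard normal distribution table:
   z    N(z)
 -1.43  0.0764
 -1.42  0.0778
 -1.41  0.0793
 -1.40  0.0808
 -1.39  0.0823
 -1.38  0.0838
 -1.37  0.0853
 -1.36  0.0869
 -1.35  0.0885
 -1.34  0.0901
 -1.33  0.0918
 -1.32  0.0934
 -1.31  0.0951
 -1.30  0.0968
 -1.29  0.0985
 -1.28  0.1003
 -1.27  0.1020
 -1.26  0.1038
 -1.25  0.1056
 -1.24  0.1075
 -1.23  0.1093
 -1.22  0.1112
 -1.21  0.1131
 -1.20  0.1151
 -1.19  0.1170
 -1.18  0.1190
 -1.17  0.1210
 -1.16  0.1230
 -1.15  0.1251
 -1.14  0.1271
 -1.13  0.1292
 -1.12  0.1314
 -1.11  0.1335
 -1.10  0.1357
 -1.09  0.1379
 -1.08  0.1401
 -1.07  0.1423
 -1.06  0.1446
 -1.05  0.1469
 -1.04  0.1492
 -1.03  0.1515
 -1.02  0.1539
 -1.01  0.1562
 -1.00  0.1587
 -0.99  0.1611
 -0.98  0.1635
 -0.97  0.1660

σ√T = 0.41 × 0.8660 = 0.3551
ln(S/K) + (r + σ²/2)T = ln(250/400) + (0.058 + 0.41²/2)·0.75 = -0.4700 + 0.1065 = -0.3635
d₁ = -0.3635 / 0.3551 = -1.0236 → -1.02
d₂ = d₁ − σ√T = -1.0236 − 0.3551 = -1.3787 → -1.38
exp(−rT) = exp(−0.058·0.75) = 0.9574
C = 250·N(-1.02) − 400·0.9574·N(-1.38) = 250·0.1539 − 400·0.9574·0.0838 = 38.4750 − 32.0920 = 6.3830

£6.38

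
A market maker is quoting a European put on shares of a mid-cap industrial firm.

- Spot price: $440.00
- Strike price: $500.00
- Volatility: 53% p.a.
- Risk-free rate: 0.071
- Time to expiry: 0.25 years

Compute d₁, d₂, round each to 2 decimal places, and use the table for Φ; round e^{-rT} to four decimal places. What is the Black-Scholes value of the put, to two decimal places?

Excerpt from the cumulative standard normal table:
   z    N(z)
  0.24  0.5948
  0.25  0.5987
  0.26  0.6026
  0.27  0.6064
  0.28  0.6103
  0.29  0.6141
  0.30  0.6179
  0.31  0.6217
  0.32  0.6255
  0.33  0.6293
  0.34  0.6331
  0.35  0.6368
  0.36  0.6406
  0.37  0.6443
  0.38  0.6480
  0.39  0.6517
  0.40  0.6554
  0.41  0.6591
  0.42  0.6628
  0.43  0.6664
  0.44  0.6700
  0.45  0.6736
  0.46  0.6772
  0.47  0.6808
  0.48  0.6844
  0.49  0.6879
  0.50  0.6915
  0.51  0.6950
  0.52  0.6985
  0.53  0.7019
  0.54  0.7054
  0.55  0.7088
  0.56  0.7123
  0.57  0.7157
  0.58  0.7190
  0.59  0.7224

$79.63

σ√T = 0.53·√0.25 = 0.2650
d₁ = [ln(440/500) + (0.071 + 0.53²/2)·0.25] / 0.2650 = [-0.1278 + 0.0529] / 0.2650 = -0.2829 → -0.28
d₂ = d₁ − σ√T = -0.2829 − 0.2650 = -0.5479 → -0.55
e^(−rT) = e^(−0.071·0.25) = 0.9824
N(−d₂) = N(0.55) = 0.7088;  N(−d₁) = N(0.28) = 0.6103
P = 500·0.9824·0.7088 − 440·0.6103 = 348.1626 − 268.5320 = 79.6306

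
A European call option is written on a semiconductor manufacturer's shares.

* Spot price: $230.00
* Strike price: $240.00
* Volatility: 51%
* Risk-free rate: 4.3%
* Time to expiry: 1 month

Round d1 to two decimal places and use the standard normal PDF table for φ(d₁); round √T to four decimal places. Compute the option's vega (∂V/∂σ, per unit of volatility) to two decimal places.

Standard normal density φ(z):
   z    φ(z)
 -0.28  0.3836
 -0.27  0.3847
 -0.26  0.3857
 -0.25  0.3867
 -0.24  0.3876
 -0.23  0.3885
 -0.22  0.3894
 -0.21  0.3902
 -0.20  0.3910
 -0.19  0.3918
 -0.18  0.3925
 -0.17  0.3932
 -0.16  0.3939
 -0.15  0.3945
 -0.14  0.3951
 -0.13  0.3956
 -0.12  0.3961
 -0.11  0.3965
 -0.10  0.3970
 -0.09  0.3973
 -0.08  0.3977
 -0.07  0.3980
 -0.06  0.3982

26.02

σ√T = 0.51·√0.08333 = 0.1472
d₁ = [ln(230/240) + (0.043 + 0.51²/2)·0.08333] / 0.1472 = [-0.0426 + 0.0144] / 0.1472 = -0.1911 which rounds to -0.19
√T = √0.08333 = 0.2887
φ(d₁) = φ(-0.19) = 0.3918
vega = S·φ(d₁)·√T = 230·0.3918·0.2887 = 26.0159
(The put has the same vega.)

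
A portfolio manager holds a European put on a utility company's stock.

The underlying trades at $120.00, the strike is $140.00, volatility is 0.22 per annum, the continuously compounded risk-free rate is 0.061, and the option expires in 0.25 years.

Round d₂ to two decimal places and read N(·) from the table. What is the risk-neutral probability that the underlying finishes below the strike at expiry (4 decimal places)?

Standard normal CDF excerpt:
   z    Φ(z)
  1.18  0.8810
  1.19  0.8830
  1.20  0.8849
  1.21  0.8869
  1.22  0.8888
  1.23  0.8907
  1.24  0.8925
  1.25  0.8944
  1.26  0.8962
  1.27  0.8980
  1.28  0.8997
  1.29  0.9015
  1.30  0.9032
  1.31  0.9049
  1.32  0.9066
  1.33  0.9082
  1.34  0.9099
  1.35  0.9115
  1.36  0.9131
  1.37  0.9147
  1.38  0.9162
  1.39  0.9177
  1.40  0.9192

0.9066

σ√T = 0.22 × 0.5000 = 0.1100
d₁ = [ln(120/140) + (0.061 + 0.22²/2)·0.25] / 0.1100 = [-0.1542 + 0.0213] / 0.1100 = -1.2077 → -1.21
d₂ = d₁ − σ√T = -1.2077 − 0.1100 = -1.3177 → -1.32
Risk-neutral Pr[S_T < K] = N(−d₂) = N(1.32) = 0.9066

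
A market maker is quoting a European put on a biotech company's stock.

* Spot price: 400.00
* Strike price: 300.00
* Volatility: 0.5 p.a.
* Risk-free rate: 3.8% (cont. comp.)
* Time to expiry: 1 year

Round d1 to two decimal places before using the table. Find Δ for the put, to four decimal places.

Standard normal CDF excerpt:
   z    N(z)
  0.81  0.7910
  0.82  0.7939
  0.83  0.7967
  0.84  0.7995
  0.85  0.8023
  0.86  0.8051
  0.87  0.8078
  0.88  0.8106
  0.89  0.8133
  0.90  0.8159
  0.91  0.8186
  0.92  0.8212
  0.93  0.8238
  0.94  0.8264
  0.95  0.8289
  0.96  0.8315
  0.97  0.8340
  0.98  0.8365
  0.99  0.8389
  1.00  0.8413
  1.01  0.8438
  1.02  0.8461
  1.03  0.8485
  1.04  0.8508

σ√T = 0.5·√1 = 0.5000
d₁ = [ln(400/300) + (0.038 + 0.5²/2)·1] / 0.5000 = [0.2877 + 0.1630] / 0.5000 = 0.9014 → 0.90
N(d₁) = N(0.90) = 0.8159
Δ_put = N(d₁) − 1 = 0.8159 − 1 = -0.1841

-0.1841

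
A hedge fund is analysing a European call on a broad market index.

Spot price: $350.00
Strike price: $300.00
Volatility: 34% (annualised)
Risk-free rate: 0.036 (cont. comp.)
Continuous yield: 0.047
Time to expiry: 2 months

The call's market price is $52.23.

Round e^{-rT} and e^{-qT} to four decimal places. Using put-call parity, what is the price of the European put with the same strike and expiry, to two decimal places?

$3.16

exp(−qT) = exp(−0.047·0.1667) = 0.9922;  exp(−rT) = exp(−0.036·0.1667) = 0.9940
Put-call parity: C − P = S·e^(−qT) − K·e^(−rT) = 350·0.9922 − 300·0.9940 = 347.2700 − 298.2000 = 49.0700
P = C − (C − P) = 52.23 − (49.0700) = 3.1600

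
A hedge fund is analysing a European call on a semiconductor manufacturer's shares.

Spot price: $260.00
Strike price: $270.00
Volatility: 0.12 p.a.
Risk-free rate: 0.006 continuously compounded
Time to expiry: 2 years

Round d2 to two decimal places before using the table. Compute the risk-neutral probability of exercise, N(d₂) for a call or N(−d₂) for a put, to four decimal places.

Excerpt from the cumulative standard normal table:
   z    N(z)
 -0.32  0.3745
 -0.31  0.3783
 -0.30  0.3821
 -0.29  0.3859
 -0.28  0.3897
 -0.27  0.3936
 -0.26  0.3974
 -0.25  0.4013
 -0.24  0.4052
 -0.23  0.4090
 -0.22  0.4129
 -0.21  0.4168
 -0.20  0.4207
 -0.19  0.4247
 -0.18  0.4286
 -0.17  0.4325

σ√T = 0.12·√2 = 0.1697
d₁ = [ln(260/270) + (0.006 + 0.12²/2)·2] / 0.1697 = [-0.0377 + 0.0264] / 0.1697 = -0.0668 ⇒ -0.07
d₂ = d₁ − σ√T = -0.0668 − 0.1697 = -0.2365 ⇒ -0.24
Pr(exercise) under Q = N(d₂) = 0.4052

0.4052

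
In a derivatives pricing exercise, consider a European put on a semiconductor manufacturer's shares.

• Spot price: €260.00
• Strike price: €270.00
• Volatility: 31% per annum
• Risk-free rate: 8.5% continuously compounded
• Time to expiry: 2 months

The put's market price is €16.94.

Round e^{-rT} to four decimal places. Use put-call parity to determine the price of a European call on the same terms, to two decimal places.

e^(−rT) = e^(−0.085·0.1667) = 0.9859
Put-call parity: C − P = S − K·e^(−rT) = 260 − 270·0.9859 = 260 − 266.1930 = -6.1930
C = P + (C − P) = 16.94 + (-6.1930) = 10.7470

€10.75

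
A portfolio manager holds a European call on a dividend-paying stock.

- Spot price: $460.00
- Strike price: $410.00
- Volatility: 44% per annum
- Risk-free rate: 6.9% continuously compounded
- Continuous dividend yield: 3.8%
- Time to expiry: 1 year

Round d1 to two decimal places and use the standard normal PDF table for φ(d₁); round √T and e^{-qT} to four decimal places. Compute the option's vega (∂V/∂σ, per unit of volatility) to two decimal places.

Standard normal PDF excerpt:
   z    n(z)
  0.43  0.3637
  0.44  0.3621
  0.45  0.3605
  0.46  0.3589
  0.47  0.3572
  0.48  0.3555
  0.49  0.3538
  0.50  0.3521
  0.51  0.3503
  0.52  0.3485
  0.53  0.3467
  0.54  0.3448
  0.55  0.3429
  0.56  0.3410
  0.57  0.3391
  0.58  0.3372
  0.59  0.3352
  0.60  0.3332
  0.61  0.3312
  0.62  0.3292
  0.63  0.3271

151.85

σ√T = 0.44 × 1.0000 = 0.4400
d₁ = [ln(460/410) + (0.069 − 0.038 + 0.44²/2)·1] / 0.4400 = [0.1151 + 0.1278] / 0.4400 = 0.5520 which rounds to 0.55
√T = √1 = 1.0000
φ(d₁) = φ(0.55) = 0.3429
exp(−qT) = exp(−0.038·1) = 0.9627
vega = S·exp(−qT)·φ(d₁)·√T = 460·0.9627·0.3429·1.0000 = 151.8505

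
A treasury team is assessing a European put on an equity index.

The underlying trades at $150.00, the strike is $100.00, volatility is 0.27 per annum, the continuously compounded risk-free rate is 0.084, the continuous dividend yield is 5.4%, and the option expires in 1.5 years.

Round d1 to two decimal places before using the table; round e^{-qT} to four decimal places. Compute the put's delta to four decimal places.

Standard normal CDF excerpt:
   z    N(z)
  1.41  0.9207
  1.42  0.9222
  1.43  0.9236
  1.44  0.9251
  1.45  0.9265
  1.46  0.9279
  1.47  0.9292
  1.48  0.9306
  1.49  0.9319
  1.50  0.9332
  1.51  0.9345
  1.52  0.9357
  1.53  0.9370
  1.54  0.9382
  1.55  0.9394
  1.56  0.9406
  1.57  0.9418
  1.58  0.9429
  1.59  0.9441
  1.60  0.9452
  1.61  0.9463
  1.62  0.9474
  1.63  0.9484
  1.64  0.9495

-0.0581

σ√T = 0.27 × 1.2247 = 0.3307
d₁ = [ln(150/100) + (0.084 − 0.054 + 0.27²/2)·1.5] / 0.3307 = [0.4055 + 0.0997] / 0.3307 = 1.5276 which rounds to 1.53
N(d₁) = N(1.53) = 0.9370
Δ_put = e^(−qT)·(N(d₁) − 1) = 0.9222·(0.9370 − 1) = -0.0581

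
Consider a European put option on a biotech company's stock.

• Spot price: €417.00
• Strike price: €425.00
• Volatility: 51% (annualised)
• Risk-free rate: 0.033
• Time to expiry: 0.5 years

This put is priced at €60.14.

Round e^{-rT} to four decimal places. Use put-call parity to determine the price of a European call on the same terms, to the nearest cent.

e^(−rT) = e^(−0.033·0.5) = 0.9836
Put-call parity: C − P = S − K·e^(−rT) = 417 − 425·0.9836 = 417 − 418.0300 = -1.0300
C = P + (C − P) = 60.14 + (-1.0300) = 59.1100

€59.11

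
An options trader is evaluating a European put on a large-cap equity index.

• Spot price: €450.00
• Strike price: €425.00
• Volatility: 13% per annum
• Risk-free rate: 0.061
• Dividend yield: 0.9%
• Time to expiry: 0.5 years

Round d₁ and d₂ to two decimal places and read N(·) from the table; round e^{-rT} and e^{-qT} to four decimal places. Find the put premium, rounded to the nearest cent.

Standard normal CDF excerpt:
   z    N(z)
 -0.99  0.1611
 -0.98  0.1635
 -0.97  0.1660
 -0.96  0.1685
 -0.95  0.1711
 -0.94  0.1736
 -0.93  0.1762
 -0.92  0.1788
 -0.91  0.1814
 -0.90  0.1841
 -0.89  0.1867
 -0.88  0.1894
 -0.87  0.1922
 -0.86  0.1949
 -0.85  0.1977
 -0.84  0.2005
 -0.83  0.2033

T = 0.5;  σ√T = 0.0919
d₁ = [ln(450/425) + (0.061 − 0.009 + ½·0.13²)·0.5] / (σ√T) = (0.0572 + 0.0302) / 0.0919 = 0.9506 ⇒ 0.95
d₂ = 0.9506 − 0.0919 = 0.8587 ⇒ 0.86
exp(−qT) = exp(−0.009·0.5) = 0.9955;  exp(−rT) = exp(−0.061·0.5) = 0.9700
N(−d₂) = N(-0.86) = 0.1949;  N(−d₁) = N(-0.95) = 0.1711
P = 425·0.9700·0.1949 − 450·0.9955·0.1711 = 80.3475 − 76.6485 = 3.6990

€3.70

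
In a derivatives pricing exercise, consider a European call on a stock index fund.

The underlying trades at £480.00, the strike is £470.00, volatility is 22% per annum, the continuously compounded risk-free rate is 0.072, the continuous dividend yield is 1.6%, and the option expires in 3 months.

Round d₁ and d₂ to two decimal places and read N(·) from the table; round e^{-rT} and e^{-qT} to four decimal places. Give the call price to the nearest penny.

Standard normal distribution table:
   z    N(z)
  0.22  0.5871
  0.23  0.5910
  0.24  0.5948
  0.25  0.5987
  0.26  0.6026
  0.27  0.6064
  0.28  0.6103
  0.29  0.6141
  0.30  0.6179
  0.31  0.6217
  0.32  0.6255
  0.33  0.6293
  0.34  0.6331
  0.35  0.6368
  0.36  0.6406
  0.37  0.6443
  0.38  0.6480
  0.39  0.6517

£29.85

T = 0.25;  σ√T = 0.1100
d₁ = [ln(480/470) + (0.072 − 0.016 + ½·0.22²)·0.25] / (σ√T) = (0.0211 + 0.0200) / 0.1100 = 0.3737 ⇒ 0.37
d₂ = 0.3737 − 0.1100 = 0.2637 ⇒ 0.26
exp(−qT) = exp(−0.016·0.25) = 0.9960;  exp(−rT) = exp(−0.072·0.25) = 0.9822
C = 480·0.9960·N(0.37) − 470·0.9822·N(0.26) = 480·0.9960·0.6443 − 470·0.9822·0.6026 = 308.0269 − 278.1806 = 29.8463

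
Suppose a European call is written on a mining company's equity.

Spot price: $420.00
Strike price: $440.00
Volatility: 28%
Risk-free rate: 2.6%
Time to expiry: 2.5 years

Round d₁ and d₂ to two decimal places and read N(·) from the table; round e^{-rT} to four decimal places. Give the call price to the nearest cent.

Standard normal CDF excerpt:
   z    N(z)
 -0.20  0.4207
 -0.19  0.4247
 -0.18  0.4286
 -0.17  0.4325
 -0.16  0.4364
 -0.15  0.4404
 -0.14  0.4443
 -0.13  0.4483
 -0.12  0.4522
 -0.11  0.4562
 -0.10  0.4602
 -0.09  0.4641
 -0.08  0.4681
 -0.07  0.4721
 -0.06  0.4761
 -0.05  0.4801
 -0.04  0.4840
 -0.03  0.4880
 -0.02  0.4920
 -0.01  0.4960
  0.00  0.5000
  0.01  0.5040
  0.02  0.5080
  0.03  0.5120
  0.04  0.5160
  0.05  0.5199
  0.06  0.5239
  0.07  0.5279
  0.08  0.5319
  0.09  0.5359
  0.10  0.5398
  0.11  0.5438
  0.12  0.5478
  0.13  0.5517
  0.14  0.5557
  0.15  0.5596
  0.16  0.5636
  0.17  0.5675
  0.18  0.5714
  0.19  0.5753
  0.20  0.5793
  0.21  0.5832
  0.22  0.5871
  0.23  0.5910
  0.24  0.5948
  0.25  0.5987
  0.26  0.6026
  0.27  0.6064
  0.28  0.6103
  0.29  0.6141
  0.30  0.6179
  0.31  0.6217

σ√T = 0.28 × 1.5811 = 0.4427
d₁ = [ln(420/440) + (0.026 + 0.28²/2)·2.5] / 0.4427 = [-0.0465 + 0.1630] / 0.4427 = 0.2631 ⇒ 0.26
d₂ = d₁ − σ√T = 0.2631 − 0.4427 = -0.1796 ⇒ -0.18
e^(−rT) = e^(−0.026·2.5) = 0.9371
N(d₁) = N(0.26) = 0.6026;  N(d₂) = N(-0.18) = 0.4286
C = 420·0.6026 − 440·0.9371·0.4286 = 253.0920 − 176.7221 = 76.3699

$76.37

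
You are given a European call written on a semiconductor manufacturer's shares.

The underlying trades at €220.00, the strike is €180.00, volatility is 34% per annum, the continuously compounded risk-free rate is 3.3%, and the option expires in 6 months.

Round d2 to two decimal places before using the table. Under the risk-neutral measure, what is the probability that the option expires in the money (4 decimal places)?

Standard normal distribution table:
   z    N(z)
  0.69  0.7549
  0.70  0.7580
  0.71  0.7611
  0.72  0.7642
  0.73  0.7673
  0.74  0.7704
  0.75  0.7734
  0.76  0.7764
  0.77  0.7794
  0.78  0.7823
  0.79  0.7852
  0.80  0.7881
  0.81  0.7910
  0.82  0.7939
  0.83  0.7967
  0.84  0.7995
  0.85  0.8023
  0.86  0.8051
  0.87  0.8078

σ√T = 0.34 × 0.7071 = 0.2404
d₁ = [ln(220/180) + (0.033 + ½·0.34²)·0.5] / (σ√T) = (0.2007 + 0.0454) / 0.2404 = 1.0235 → 1.02
d₂ = 1.0235 − 0.2404 = 0.7831 → 0.78
Pr(exercise) under Q = N(d₂) = 0.7823

0.7823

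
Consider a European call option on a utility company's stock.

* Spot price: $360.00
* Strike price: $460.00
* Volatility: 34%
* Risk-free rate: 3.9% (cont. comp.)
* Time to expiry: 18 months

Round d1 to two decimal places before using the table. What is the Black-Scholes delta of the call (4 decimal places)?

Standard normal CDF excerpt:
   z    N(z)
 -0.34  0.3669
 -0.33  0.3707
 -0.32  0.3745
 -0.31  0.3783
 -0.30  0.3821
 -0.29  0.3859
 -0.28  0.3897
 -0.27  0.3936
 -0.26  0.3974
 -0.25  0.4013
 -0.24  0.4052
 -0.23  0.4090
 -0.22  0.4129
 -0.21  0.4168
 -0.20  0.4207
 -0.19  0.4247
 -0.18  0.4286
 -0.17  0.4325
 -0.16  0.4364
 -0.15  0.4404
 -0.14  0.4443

0.4052

T = 1.5;  σ√T = 0.4164
d₁ = [ln(360/460) + (0.039 + 0.34²/2)·1.5] / 0.4164 = [-0.2451 + 0.1452] / 0.4164 = -0.2400 which rounds to -0.24
N(d₁) = N(-0.24) = 0.4052
Δ_call = N(d₁) = 0.4052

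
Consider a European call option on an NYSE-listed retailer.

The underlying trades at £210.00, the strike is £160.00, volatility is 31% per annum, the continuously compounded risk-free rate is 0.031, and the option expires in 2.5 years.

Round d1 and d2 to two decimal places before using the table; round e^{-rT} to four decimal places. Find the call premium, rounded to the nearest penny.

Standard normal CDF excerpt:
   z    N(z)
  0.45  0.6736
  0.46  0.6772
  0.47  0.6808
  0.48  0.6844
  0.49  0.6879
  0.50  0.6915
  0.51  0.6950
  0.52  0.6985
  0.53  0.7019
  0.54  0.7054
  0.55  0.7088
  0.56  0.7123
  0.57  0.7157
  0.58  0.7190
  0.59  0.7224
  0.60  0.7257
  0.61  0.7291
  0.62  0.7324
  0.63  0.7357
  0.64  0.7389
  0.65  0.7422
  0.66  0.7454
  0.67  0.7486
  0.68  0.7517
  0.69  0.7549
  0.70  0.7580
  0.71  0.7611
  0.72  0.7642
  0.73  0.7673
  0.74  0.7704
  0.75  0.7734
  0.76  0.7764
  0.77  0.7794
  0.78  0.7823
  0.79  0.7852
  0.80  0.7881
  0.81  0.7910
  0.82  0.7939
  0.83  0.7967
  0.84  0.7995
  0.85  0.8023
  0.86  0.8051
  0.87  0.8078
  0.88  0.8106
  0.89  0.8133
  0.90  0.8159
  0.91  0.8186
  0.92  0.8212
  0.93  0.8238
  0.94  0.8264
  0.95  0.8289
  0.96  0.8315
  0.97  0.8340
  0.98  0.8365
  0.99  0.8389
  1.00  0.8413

£73.81

σ√T = 0.31 × 1.5811 = 0.4902
d₁ = [ln(210/160) + (0.031 + 0.31²/2)·2.5] / 0.4902 = [0.2719 + 0.1976] / 0.4902 = 0.9580 which rounds to 0.96
d₂ = d₁ − σ√T = 0.9580 − 0.4902 = 0.4678 which rounds to 0.47
exp(−rT) = exp(−0.031·2.5) = 0.9254
N(d₁) = N(0.96) = 0.8315;  N(d₂) = N(0.47) = 0.6808
C = 210·0.8315 − 160·0.9254·0.6808 = 174.6150 − 100.8020 = 73.8130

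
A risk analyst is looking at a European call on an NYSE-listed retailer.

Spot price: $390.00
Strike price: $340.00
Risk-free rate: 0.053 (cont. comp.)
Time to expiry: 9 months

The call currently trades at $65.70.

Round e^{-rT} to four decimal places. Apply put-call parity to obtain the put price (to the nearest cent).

exp(−rT) = exp(−0.053·0.75) = 0.9610
Put-call parity: C − P = S − K·e^(−rT) = 390 − 340·0.9610 = 390 − 326.7400 = 63.2600
P = C − (C − P) = 65.70 − (63.2600) = 2.4400

$2.44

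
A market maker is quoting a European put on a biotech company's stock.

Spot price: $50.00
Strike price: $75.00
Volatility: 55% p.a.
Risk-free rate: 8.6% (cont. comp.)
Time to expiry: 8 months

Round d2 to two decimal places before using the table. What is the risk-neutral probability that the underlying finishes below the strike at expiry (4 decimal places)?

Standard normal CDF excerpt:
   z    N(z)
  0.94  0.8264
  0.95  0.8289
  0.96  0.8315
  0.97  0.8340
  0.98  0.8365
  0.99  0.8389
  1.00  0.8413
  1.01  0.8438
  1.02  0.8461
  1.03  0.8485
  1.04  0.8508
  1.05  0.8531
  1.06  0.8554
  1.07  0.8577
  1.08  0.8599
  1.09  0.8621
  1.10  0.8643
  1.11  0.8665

T = 0.6667;  σ√T = 0.4491
ln(S/K) + (r + σ²/2)T = ln(50/75) + (0.086 + 0.55²/2)·0.6667 = -0.4055 + 0.1582 = -0.2473
d₁ = -0.2473 / 0.4491 = -0.5507 ≈ -0.55
d₂ = d₁ − σ√T = -0.5507 − 0.4491 = -0.9998 ≈ -1.00
Risk-neutral Pr[S_T < K] = N(−d₂) = N(1.00) = 0.8413

0.8413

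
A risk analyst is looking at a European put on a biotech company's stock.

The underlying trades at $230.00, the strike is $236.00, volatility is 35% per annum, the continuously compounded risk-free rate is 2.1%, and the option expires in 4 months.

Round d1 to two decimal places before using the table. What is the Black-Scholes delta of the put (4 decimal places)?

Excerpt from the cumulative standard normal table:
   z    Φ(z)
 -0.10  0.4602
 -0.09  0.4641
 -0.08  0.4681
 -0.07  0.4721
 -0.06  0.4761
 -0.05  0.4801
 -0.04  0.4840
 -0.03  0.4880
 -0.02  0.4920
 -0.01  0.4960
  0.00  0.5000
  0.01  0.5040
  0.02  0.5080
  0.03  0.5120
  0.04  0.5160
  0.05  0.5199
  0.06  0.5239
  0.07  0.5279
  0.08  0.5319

σ√T = 0.35·√0.3333 = 0.2021
d₁ = [ln(230/236) + (0.021 + 0.35²/2)·0.3333] / 0.2021 = [-0.0258 + 0.0274] / 0.2021 = 0.0082 which rounds to 0.01
N(d₁) = N(0.01) = 0.5040
Δ_put = N(d₁) − 1 = 0.5040 − 1 = -0.4960

-0.4960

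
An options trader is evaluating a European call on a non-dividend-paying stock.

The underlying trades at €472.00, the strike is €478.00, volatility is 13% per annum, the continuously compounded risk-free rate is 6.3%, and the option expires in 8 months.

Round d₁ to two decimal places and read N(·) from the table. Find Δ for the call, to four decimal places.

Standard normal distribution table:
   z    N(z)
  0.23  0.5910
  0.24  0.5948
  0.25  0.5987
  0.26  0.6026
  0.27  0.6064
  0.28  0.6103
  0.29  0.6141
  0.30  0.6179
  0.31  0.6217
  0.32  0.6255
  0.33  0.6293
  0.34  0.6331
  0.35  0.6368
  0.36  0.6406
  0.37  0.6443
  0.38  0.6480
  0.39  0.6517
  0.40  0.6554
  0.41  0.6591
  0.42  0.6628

T = 0.6667;  σ√T = 0.1061
d₁ = [ln(472/478) + (0.063 + 0.13²/2)·0.6667] / 0.1061 = [-0.0126 + 0.0476] / 0.1061 = 0.3298 which rounds to 0.33
N(d₁) = N(0.33) = 0.6293
Δ_call = N(d₁) = 0.6293

0.6293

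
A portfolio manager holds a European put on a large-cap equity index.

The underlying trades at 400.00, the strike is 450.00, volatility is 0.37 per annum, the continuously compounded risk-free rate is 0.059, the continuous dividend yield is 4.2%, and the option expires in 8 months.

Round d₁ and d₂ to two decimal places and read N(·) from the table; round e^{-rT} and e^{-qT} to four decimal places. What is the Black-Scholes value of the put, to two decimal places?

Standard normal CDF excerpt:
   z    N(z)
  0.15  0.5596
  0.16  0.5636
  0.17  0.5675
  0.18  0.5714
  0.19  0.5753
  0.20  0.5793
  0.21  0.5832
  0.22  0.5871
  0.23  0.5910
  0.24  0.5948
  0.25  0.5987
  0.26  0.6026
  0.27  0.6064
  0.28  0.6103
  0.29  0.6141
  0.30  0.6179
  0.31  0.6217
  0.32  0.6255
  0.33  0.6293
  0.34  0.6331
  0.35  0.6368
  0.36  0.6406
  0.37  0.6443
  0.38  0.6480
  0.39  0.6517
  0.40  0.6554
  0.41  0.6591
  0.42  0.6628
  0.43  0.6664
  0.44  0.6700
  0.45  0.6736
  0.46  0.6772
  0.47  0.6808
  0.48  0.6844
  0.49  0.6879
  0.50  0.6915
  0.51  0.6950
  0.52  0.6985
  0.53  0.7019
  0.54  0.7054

σ√T = 0.37 × 0.8165 = 0.3021
d₁ = [ln(400/450) + (0.059 − 0.042 + ½·0.37²)·0.6667] / (σ√T) = (-0.1178 + 0.0570) / 0.3021 = -0.2013 ≈ -0.20
d₂ = -0.2013 − 0.3021 = -0.5034 ≈ -0.50
exp(−qT) = exp(−0.042·0.6667) = 0.9724;  exp(−rT) = exp(−0.059·0.6667) = 0.9614
N(−d₂) = N(0.50) = 0.6915;  N(−d₁) = N(0.20) = 0.5793
P = 450·0.9614·0.6915 − 400·0.9724·0.5793 = 299.1636 − 225.3245 = 73.8391

73.84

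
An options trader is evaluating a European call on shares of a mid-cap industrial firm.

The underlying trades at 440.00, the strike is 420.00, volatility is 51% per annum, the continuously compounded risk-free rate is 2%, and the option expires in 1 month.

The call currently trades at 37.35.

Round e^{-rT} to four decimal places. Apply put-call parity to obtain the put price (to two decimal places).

16.64

exp(−rT) = exp(−0.02·0.08333) = 0.9983
Put-call parity: C − P = S − K·e^(−rT) = 440 − 420·0.9983 = 440 − 419.2860 = 20.7140
P = C − (C − P) = 37.35 − (20.7140) = 16.6360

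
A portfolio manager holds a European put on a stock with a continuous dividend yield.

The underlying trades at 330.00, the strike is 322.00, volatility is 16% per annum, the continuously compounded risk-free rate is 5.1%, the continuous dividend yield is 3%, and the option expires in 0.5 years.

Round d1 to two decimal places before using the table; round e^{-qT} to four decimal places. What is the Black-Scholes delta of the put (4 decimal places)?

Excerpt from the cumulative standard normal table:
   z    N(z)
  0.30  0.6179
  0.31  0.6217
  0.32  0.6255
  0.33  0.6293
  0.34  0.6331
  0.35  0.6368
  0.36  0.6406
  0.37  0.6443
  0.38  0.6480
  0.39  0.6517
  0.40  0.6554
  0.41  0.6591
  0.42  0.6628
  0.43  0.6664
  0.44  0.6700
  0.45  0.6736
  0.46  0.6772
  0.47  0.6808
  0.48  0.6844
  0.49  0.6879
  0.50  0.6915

σ√T = 0.16 × 0.7071 = 0.1131
d₁ = [ln(330/322) + (0.051 − 0.03 + 0.16²/2)·0.5] / 0.1131 = [0.0245 + 0.0169] / 0.1131 = 0.3663 ⇒ 0.37
N(d₁) = N(0.37) = 0.6443
Δ_put = e^(−qT)·(N(d₁) − 1) = 0.9851·(0.6443 − 1) = -0.3504

-0.3504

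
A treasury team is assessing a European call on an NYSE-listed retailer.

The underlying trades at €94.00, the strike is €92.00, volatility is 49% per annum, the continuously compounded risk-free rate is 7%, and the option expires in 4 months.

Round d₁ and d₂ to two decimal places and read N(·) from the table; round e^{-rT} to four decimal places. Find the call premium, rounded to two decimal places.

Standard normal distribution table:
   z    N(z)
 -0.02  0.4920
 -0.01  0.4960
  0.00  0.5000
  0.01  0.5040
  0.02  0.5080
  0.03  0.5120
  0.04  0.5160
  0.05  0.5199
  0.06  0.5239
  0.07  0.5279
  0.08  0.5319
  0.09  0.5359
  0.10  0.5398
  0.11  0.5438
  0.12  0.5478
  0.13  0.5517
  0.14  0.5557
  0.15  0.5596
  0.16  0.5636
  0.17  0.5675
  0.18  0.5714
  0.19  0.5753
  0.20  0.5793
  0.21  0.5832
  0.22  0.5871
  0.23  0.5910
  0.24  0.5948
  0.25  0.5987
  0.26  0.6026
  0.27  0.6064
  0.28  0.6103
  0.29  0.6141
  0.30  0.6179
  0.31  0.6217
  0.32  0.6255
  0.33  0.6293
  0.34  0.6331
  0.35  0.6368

€12.43

T = 0.3333;  σ√T = 0.2829
d₁ = [ln(94/92) + (0.07 + ½·0.49²)·0.3333] / (σ√T) = (0.0215 + 0.0633) / 0.2829 = 0.2999 ≈ 0.30
d₂ = 0.2999 − 0.2829 = 0.0170 ≈ 0.02
e^(−rT) = e^(−0.07·0.3333) = 0.9769
C = 94·N(0.30) − 92·0.9769·N(0.02) = 94·0.6179 − 92·0.9769·0.5080 = 58.0826 − 45.6564 = 12.4262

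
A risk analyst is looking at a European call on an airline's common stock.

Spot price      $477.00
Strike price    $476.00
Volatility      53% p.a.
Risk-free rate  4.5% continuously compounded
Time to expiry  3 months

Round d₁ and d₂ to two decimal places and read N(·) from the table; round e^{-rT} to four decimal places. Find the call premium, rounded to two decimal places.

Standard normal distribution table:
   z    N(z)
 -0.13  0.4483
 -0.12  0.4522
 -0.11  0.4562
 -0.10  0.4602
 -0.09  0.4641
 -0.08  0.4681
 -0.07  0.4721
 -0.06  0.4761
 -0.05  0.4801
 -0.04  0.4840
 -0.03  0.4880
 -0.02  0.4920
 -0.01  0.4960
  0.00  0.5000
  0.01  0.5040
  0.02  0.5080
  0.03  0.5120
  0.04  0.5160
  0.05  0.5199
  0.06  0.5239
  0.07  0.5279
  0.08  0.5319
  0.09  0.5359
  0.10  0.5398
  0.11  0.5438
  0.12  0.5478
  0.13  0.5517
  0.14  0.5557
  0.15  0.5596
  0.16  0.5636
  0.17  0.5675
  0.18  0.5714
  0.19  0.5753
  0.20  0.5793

$52.24

σ√T = 0.53 × 0.5000 = 0.2650
ln(S/K) + (r + σ²/2)T = ln(477/476) + (0.045 + 0.53²/2)·0.25 = 0.0021 + 0.0464 = 0.0485
d₁ = 0.0485 / 0.2650 = 0.1829 ⇒ 0.18
d₂ = d₁ − σ√T = 0.1829 − 0.2650 = -0.0821 ⇒ -0.08
e^(−rT) = e^(−0.045·0.25) = 0.9888
N(d₁) = N(0.18) = 0.5714;  N(d₂) = N(-0.08) = 0.4681
C = 477·0.5714 − 476·0.9888·0.4681 = 272.5578 − 220.3201 = 52.2377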